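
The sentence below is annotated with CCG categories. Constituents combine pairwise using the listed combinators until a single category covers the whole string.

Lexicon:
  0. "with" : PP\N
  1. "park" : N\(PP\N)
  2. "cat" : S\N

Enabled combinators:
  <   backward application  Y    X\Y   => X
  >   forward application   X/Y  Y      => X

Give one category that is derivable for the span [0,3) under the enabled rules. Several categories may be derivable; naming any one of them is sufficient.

[0,3] S   <
  [0,2] N   <
    [0,1] "with" : PP\N
    [1,2] "park" : N\(PP\N)
  [2,3] "cat" : S\N

S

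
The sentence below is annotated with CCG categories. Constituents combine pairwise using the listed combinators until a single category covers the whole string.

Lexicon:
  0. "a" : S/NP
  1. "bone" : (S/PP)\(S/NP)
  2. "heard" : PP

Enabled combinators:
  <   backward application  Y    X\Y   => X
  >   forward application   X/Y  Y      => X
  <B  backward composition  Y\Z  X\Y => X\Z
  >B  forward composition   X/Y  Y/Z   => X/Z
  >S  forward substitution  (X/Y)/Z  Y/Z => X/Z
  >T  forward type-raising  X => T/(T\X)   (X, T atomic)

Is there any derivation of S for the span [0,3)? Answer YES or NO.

YES

[0,3] S   >
  [0,2] S/PP   <
    [0,1] "a" : S/NP
    [1,2] "bone" : (S/PP)\(S/NP)
  [2,3] "heard" : PP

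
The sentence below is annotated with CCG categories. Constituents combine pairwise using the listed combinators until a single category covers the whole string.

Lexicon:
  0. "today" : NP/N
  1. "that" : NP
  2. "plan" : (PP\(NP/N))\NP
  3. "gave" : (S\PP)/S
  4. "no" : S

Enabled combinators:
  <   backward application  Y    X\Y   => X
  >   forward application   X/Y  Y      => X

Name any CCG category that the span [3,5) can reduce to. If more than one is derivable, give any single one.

[0,5] S   <
  [0,3] PP   <
    [0,1] "today" : NP/N
    [1,3] PP\(NP/N)   <
      [1,2] "that" : NP
      [2,3] "plan" : (PP\(NP/N))\NP
  [3,5] S\PP   >
    [3,4] "gave" : (S\PP)/S
    [4,5] "no" : S

S\PP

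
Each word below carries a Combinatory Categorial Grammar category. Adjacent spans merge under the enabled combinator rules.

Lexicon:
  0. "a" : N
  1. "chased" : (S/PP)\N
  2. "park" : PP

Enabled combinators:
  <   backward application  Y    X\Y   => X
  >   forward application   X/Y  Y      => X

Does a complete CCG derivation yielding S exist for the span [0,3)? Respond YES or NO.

[0,3] S   >
  [0,2] S/PP   <
    [0,1] "a" : N
    [1,2] "chased" : (S/PP)\N
  [2,3] "park" : PP

YES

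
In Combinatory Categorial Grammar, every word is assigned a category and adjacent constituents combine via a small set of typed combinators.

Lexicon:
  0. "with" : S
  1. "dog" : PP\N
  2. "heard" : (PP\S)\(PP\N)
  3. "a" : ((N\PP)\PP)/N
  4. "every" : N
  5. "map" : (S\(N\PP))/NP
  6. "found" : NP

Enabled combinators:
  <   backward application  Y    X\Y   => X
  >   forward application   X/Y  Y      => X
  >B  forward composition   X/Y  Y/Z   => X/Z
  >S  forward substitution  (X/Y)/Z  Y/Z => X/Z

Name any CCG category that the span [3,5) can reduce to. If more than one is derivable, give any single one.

(N\PP)\PP

[0,7] S   <
  [0,5] N\PP   <
    [0,3] PP   <
      [0,1] "with" : S
      [1,3] PP\S   <
        [1,2] "dog" : PP\N
        [2,3] "heard" : (PP\S)\(PP\N)
    [3,5] (N\PP)\PP   >
      [3,4] "a" : ((N\PP)\PP)/N
      [4,5] "every" : N
  [5,7] S\(N\PP)   >
    [5,6] "map" : (S\(N\PP))/NP
    [6,7] "found" : NP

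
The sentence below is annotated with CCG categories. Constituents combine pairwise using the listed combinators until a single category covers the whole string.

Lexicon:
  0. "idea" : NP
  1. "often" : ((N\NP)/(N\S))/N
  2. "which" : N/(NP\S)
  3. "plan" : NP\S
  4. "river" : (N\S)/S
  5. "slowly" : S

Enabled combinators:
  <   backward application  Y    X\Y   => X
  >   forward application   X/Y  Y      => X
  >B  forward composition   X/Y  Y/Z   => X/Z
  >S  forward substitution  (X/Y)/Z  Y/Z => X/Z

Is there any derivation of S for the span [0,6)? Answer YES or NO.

NP ((N\NP)/(N\S))/N N/(NP\S) NP\S (N\S)/S S
CKY chart[0,6] = {N}; S ∉ chart

NO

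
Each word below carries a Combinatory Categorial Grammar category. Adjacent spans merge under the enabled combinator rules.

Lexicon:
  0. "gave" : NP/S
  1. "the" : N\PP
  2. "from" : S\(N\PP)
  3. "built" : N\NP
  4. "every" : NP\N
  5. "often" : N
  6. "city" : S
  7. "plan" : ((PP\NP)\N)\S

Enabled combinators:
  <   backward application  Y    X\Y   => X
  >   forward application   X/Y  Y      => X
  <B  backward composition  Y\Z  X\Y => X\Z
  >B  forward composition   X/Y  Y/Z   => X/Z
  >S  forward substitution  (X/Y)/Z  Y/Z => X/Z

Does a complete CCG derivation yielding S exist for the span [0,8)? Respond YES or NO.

NO

NP/S N\PP S\(N\PP) N\NP NP\N N S ((PP\NP)\N)\S
CKY chart[0,8] = {PP}; S ∉ chart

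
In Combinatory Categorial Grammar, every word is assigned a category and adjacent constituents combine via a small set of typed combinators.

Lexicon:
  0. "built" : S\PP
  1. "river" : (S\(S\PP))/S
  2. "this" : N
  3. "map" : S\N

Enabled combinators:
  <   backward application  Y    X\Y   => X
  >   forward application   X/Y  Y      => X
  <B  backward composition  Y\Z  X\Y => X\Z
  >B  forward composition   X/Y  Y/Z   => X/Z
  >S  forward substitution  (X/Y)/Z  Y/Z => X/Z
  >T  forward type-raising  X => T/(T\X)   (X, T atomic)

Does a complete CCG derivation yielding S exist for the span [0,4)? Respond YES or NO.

[0,4] S   <
  [0,1] "built" : S\PP
  [1,4] S\(S\PP)   >
    [1,2] "river" : (S\(S\PP))/S
    [2,4] S   >
      [2,3] S/(S\N)   >T
        [2,3] "this" : N
      [3,4] "map" : S\N

YES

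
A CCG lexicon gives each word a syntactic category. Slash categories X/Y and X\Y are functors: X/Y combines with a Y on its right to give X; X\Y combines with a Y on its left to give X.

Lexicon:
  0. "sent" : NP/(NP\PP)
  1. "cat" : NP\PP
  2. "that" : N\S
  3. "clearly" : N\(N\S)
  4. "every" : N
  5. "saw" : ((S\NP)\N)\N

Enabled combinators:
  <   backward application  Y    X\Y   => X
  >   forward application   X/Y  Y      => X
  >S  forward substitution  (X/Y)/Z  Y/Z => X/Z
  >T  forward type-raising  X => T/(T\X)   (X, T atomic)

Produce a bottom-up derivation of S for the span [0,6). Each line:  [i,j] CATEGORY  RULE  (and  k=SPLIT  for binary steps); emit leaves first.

[0,6] S   <
  [0,2] NP   >
    [0,1] "sent" : NP/(NP\PP)
    [1,2] "cat" : NP\PP
  [2,6] S\NP   <
    [2,4] N   <
      [2,3] "that" : N\S
      [3,4] "clearly" : N\(N\S)
    [4,6] (S\NP)\N   <
      [4,5] "every" : N
      [5,6] "saw" : ((S\NP)\N)\N

[0,1] NP/(NP\PP)  lex  "sent"
[1,2] NP\PP  lex  "cat"
[0,2] NP  >  k=1
[2,3] N\S  lex  "that"
[3,4] N\(N\S)  lex  "clearly"
[2,4] N  <  k=3
[4,5] N  lex  "every"
[5,6] ((S\NP)\N)\N  lex  "saw"
[4,6] (S\NP)\N  <  k=5
[2,6] S\NP  <  k=4
[0,6] S  <  k=2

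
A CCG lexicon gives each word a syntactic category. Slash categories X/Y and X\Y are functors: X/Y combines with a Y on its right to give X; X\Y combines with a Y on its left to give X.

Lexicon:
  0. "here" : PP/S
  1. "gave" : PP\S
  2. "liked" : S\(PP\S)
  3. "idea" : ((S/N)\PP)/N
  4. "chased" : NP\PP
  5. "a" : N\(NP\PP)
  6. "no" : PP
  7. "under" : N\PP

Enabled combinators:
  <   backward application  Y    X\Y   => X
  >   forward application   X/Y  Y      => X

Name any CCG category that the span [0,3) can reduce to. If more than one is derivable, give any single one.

PP

[0,8] S   >
  [0,6] S/N   <
    [0,3] PP   >
      [0,1] "here" : PP/S
      [1,3] S   <
        [1,2] "gave" : PP\S
        [2,3] "liked" : S\(PP\S)
    [3,6] (S/N)\PP   >
      [3,4] "idea" : ((S/N)\PP)/N
      [4,6] N   <
        [4,5] "chased" : NP\PP
        [5,6] "a" : N\(NP\PP)
  [6,8] N   <
    [6,7] "no" : PP
    [7,8] "under" : N\PP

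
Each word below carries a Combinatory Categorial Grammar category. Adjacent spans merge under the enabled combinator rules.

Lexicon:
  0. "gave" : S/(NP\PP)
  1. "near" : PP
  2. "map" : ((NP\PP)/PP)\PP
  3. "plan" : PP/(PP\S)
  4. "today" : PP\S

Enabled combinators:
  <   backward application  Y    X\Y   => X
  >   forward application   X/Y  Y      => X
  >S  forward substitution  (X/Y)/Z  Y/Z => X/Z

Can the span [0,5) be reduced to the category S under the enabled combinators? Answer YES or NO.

YES

[0,5] S   >
  [0,1] "gave" : S/(NP\PP)
  [1,5] NP\PP   >
    [1,3] (NP\PP)/PP   <
      [1,2] "near" : PP
      [2,3] "map" : ((NP\PP)/PP)\PP
    [3,5] PP   >
      [3,4] "plan" : PP/(PP\S)
      [4,5] "today" : PP\S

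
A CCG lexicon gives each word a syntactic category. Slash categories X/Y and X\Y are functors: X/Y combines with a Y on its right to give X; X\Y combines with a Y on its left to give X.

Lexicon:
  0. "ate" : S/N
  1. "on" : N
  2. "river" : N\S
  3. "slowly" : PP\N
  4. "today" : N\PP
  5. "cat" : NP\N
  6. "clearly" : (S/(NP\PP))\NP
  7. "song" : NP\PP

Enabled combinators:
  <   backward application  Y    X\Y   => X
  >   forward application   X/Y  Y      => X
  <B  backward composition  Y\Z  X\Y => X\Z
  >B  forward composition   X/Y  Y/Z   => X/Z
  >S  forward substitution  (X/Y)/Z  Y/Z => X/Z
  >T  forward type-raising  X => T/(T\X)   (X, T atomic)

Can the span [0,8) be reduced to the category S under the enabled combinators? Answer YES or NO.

YES

[0,8] S   >
  [0,7] S/(NP\PP)   <
    [0,6] NP   <
      [0,3] N   <
        [0,2] S   >
          [0,1] "ate" : S/N
          [1,2] "on" : N
        [2,3] "river" : N\S
      [3,6] NP\N   <B
        [3,4] "slowly" : PP\N
        [4,6] NP\PP   <B
          [4,5] "today" : N\PP
          [5,6] "cat" : NP\N
    [6,7] "clearly" : (S/(NP\PP))\NP
  [7,8] "song" : NP\PP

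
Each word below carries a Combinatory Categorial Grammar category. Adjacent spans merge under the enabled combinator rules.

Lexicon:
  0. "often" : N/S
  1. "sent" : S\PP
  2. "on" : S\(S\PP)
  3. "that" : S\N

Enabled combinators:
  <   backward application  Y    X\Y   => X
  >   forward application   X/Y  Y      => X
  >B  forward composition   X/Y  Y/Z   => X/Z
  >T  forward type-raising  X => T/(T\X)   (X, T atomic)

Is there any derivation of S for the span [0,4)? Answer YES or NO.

YES

[0,4] S   <
  [0,3] N   >
    [0,1] "often" : N/S
    [1,3] S   <
      [1,2] "sent" : S\PP
      [2,3] "on" : S\(S\PP)
  [3,4] "that" : S\N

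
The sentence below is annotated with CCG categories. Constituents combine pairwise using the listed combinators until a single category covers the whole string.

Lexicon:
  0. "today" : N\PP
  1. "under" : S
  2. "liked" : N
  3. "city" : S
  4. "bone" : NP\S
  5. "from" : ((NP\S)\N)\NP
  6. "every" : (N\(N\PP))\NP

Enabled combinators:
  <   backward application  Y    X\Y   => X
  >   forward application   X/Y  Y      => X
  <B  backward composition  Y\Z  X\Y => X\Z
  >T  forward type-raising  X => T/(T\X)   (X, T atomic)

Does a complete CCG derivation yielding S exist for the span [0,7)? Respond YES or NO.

N\PP S N S NP\S ((NP\S)\N)\NP (N\(N\PP))\NP
CKY chart[0,7] = {N, N/(N\N), NP/(NP\N), PP/(PP\N), S/(S\N)}; S ∉ chart

NO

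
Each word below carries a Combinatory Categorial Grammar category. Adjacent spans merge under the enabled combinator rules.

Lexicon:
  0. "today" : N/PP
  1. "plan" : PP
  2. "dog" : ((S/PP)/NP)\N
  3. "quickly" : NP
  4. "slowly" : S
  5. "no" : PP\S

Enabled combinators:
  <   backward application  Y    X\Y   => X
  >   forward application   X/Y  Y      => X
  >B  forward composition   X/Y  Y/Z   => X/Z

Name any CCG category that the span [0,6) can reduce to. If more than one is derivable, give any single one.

S

[0,6] S   >
  [0,4] S/PP   >
    [0,3] (S/PP)/NP   <
      [0,2] N   >
        [0,1] "today" : N/PP
        [1,2] "plan" : PP
      [2,3] "dog" : ((S/PP)/NP)\N
    [3,4] "quickly" : NP
  [4,6] PP   <
    [4,5] "slowly" : S
    [5,6] "no" : PP\S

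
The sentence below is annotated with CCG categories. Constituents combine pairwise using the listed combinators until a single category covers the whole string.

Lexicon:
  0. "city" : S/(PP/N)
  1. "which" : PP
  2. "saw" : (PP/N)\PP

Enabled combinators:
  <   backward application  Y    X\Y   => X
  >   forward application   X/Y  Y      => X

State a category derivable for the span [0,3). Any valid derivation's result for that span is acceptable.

[0,3] S   >
  [0,1] "city" : S/(PP/N)
  [1,3] PP/N   <
    [1,2] "which" : PP
    [2,3] "saw" : (PP/N)\PP

S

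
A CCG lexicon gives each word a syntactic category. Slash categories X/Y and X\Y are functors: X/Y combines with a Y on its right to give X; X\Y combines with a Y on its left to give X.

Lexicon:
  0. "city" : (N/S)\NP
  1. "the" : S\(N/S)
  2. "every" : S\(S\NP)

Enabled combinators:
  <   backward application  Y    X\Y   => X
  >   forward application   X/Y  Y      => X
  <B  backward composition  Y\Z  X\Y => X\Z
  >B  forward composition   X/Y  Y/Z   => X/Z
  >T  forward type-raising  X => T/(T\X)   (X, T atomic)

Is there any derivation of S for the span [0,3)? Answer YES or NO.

[0,3] S   <
  [0,2] S\NP   <B
    [0,1] "city" : (N/S)\NP
    [1,2] "the" : S\(N/S)
  [2,3] "every" : S\(S\NP)

YES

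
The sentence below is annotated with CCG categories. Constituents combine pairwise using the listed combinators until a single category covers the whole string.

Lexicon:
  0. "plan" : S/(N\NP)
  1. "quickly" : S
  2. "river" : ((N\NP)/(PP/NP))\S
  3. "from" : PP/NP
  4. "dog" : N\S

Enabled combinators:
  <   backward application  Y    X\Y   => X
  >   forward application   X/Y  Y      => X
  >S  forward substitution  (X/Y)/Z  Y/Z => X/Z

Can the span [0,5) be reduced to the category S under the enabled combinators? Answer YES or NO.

NO

S/(N\NP) S ((N\NP)/(PP/NP))\S PP/NP N\S
CKY chart[0,5] = {N}; S ∉ chart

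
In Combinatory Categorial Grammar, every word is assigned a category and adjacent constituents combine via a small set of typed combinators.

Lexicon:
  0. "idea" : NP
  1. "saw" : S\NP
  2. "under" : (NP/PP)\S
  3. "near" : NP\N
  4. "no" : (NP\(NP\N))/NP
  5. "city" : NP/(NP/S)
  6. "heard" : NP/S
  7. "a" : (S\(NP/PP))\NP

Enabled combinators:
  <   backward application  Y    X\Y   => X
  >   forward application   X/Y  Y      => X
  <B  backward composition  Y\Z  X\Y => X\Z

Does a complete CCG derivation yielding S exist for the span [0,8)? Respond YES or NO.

YES

[0,8] S   <
  [0,3] NP/PP   <
    [0,2] S   <
      [0,1] "idea" : NP
      [1,2] "saw" : S\NP
    [2,3] "under" : (NP/PP)\S
  [3,8] S\(NP/PP)   <
    [3,7] NP   <
      [3,4] "near" : NP\N
      [4,7] NP\(NP\N)   >
        [4,5] "no" : (NP\(NP\N))/NP
        [5,7] NP   >
          [5,6] "city" : NP/(NP/S)
          [6,7] "heard" : NP/S
    [7,8] "a" : (S\(NP/PP))\NP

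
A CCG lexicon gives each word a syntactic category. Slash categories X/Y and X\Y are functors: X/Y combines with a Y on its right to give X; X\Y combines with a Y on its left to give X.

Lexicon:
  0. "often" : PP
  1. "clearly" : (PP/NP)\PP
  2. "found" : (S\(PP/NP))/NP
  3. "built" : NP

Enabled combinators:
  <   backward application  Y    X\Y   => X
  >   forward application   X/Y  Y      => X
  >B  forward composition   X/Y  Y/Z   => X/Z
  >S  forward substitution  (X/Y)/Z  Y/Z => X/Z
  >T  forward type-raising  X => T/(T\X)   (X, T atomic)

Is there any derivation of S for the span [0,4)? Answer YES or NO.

YES

[0,4] S   <
  [0,2] PP/NP   <
    [0,1] "often" : PP
    [1,2] "clearly" : (PP/NP)\PP
  [2,4] S\(PP/NP)   >
    [2,3] "found" : (S\(PP/NP))/NP
    [3,4] "built" : NP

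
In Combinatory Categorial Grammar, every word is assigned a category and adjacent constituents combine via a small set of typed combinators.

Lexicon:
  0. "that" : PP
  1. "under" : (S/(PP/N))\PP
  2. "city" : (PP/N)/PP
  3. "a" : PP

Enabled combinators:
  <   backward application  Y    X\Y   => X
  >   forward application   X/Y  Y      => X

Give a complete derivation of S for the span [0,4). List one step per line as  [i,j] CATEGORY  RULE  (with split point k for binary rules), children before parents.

[0,4] S   >
  [0,2] S/(PP/N)   <
    [0,1] "that" : PP
    [1,2] "under" : (S/(PP/N))\PP
  [2,4] PP/N   >
    [2,3] "city" : (PP/N)/PP
    [3,4] "a" : PP

[0,1] PP  lex  "that"
[1,2] (S/(PP/N))\PP  lex  "under"
[0,2] S/(PP/N)  <  k=1
[2,3] (PP/N)/PP  lex  "city"
[3,4] PP  lex  "a"
[2,4] PP/N  >  k=3
[0,4] S  >  k=2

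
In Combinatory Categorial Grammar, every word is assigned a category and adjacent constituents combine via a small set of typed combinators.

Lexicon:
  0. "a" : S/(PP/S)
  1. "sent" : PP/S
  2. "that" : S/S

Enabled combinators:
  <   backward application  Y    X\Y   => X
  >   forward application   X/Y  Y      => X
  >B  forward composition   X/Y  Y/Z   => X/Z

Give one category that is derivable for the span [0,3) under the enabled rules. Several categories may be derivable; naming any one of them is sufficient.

[0,3] S   >
  [0,1] "a" : S/(PP/S)
  [1,3] PP/S   >B
    [1,2] "sent" : PP/S
    [2,3] "that" : S/S

S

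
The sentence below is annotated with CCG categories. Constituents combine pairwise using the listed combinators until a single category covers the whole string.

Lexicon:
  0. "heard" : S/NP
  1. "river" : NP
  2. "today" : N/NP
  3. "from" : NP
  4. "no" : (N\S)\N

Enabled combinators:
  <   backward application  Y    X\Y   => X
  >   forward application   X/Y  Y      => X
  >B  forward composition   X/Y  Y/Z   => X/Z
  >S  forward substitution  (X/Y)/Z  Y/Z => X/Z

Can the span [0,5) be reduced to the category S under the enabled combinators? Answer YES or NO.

S/NP NP N/NP NP (N\S)\N
CKY chart[0,5] = {N}; S ∉ chart

NO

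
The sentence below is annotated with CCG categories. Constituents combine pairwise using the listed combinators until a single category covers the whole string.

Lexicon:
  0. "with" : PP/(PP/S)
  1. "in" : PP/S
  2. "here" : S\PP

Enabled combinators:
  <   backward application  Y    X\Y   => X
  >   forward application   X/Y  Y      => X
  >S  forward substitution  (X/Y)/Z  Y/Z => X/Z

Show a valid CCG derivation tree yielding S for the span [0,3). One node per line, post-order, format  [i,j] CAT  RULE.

[0,1] PP/(PP/S)  lex  "with"
[1,2] PP/S  lex  "in"
[0,2] PP  >  k=1
[2,3] S\PP  lex  "here"
[0,3] S  <  k=2

[0,3] S   <
  [0,2] PP   >
    [0,1] "with" : PP/(PP/S)
    [1,2] "in" : PP/S
  [2,3] "here" : S\PP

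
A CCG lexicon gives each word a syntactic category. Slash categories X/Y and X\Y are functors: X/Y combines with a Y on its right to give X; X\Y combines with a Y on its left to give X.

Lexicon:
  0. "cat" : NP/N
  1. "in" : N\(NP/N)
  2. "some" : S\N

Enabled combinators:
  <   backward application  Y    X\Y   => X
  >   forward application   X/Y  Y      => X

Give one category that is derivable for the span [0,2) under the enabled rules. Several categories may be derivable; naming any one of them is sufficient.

[0,3] S   <
  [0,2] N   <
    [0,1] "cat" : NP/N
    [1,2] "in" : N\(NP/N)
  [2,3] "some" : S\N

N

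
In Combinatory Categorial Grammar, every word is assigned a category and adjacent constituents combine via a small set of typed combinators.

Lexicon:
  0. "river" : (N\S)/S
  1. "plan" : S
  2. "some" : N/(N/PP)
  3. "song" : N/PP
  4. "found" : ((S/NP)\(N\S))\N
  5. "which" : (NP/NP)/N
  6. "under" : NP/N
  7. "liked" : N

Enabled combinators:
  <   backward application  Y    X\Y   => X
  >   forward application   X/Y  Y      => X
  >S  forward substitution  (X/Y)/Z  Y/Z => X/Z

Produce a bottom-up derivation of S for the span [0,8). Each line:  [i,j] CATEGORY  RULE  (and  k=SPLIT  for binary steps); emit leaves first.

[0,1] (N\S)/S  lex  "river"
[1,2] S  lex  "plan"
[0,2] N\S  >  k=1
[2,3] N/(N/PP)  lex  "some"
[3,4] N/PP  lex  "song"
[2,4] N  >  k=3
[4,5] ((S/NP)\(N\S))\N  lex  "found"
[2,5] (S/NP)\(N\S)  <  k=4
[0,5] S/NP  <  k=2
[5,6] (NP/NP)/N  lex  "which"
[6,7] NP/N  lex  "under"
[5,7] NP/N  >S  k=6
[7,8] N  lex  "liked"
[5,8] NP  >  k=7
[0,8] S  >  k=5

[0,8] S   >
  [0,5] S/NP   <
    [0,2] N\S   >
      [0,1] "river" : (N\S)/S
      [1,2] "plan" : S
    [2,5] (S/NP)\(N\S)   <
      [2,4] N   >
        [2,3] "some" : N/(N/PP)
        [3,4] "song" : N/PP
      [4,5] "found" : ((S/NP)\(N\S))\N
  [5,8] NP   >
    [5,7] NP/N   >S
      [5,6] "which" : (NP/NP)/N
      [6,7] "under" : NP/N
    [7,8] "liked" : N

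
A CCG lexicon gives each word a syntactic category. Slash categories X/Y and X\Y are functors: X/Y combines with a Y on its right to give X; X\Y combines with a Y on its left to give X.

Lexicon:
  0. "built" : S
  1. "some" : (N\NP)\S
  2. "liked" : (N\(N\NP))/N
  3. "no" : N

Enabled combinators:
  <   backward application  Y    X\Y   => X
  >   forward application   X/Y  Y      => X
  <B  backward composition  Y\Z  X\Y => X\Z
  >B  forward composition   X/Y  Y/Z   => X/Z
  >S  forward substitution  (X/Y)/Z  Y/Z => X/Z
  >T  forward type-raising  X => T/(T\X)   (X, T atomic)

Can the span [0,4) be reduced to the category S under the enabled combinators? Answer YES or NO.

NO

S (N\NP)\S (N\(N\NP))/N N
CKY chart[0,4] = {N, N/(N\N), NP/(NP\N), PP/(PP\N), S/(S\N)}; S ∉ chart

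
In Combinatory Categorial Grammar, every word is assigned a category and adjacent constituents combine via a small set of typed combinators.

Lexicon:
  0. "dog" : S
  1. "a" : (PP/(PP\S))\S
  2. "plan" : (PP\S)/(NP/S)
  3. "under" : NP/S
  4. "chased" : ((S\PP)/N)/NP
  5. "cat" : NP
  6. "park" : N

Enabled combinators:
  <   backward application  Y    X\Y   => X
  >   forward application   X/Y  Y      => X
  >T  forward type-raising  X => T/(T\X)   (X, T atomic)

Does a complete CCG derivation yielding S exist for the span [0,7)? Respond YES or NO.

[0,7] S   <
  [0,4] PP   >
    [0,2] PP/(PP\S)   <
      [0,1] "dog" : S
      [1,2] "a" : (PP/(PP\S))\S
    [2,4] PP\S   >
      [2,3] "plan" : (PP\S)/(NP/S)
      [3,4] "under" : NP/S
  [4,7] S\PP   >
    [4,6] (S\PP)/N   >
      [4,5] "chased" : ((S\PP)/N)/NP
      [5,6] "cat" : NP
    [6,7] "park" : N

YES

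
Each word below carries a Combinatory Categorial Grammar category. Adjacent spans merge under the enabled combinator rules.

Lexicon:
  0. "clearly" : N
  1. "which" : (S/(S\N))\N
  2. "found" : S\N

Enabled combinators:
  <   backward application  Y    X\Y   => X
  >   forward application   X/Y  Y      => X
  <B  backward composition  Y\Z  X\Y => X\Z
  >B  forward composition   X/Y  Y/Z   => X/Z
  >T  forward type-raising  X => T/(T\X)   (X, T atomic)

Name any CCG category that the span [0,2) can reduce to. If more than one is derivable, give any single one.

S/(S\N)

[0,3] S   >
  [0,2] S/(S\N)   <
    [0,1] "clearly" : N
    [1,2] "which" : (S/(S\N))\N
  [2,3] "found" : S\N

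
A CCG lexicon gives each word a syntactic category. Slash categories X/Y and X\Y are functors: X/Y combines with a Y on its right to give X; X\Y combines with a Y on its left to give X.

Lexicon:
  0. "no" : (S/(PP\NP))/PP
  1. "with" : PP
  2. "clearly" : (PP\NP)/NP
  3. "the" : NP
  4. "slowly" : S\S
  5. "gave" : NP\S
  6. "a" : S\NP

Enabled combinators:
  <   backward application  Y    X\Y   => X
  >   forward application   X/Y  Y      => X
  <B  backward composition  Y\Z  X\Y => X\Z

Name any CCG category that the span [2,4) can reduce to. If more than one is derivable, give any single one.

[0,7] S   <
  [0,6] NP   <
    [0,4] S   >
      [0,2] S/(PP\NP)   >
        [0,1] "no" : (S/(PP\NP))/PP
        [1,2] "with" : PP
      [2,4] PP\NP   >
        [2,3] "clearly" : (PP\NP)/NP
        [3,4] "the" : NP
    [4,6] NP\S   <B
      [4,5] "slowly" : S\S
      [5,6] "gave" : NP\S
  [6,7] "a" : S\NP

PP\NP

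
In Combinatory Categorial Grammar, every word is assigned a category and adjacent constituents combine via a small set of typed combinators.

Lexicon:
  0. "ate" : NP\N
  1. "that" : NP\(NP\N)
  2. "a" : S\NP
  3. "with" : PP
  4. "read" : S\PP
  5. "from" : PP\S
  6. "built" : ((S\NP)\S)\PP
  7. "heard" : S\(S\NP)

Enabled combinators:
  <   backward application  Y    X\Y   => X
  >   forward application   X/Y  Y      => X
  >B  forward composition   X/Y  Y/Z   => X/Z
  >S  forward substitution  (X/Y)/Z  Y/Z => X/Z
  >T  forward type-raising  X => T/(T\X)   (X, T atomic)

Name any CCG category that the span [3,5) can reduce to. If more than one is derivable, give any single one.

S

[0,8] S   <
  [0,7] S\NP   <
    [0,3] S   <
      [0,2] NP   <
        [0,1] "ate" : NP\N
        [1,2] "that" : NP\(NP\N)
      [2,3] "a" : S\NP
    [3,7] (S\NP)\S   <
      [3,6] PP   <
        [3,5] S   >
          [3,4] S/(S\PP)   >T
            [3,4] "with" : PP
          [4,5] "read" : S\PP
        [5,6] "from" : PP\S
      [6,7] "built" : ((S\NP)\S)\PP
  [7,8] "heard" : S\(S\NP)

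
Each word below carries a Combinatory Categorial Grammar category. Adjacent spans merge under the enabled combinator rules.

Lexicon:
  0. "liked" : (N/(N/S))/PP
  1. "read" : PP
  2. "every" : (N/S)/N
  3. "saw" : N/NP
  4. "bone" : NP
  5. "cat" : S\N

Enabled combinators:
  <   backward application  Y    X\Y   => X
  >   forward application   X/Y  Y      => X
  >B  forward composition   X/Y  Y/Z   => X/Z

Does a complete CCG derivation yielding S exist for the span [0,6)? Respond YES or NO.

YES

[0,6] S   <
  [0,5] N   >
    [0,2] N/(N/S)   >
      [0,1] "liked" : (N/(N/S))/PP
      [1,2] "read" : PP
    [2,5] N/S   >
      [2,3] "every" : (N/S)/N
      [3,5] N   >
        [3,4] "saw" : N/NP
        [4,5] "bone" : NP
  [5,6] "cat" : S\N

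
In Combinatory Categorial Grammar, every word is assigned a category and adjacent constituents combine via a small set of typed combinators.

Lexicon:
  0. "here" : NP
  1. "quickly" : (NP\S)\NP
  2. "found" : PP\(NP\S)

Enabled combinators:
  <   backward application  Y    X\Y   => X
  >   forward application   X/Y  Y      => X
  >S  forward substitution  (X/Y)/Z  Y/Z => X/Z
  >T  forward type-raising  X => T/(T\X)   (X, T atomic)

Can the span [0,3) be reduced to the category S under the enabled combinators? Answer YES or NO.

NO

NP (NP\S)\NP PP\(NP\S)
CKY chart[0,3] = {N/(N\PP), NP/(NP\PP), PP, PP/(PP\PP), S/(S\PP)}; S ∉ chart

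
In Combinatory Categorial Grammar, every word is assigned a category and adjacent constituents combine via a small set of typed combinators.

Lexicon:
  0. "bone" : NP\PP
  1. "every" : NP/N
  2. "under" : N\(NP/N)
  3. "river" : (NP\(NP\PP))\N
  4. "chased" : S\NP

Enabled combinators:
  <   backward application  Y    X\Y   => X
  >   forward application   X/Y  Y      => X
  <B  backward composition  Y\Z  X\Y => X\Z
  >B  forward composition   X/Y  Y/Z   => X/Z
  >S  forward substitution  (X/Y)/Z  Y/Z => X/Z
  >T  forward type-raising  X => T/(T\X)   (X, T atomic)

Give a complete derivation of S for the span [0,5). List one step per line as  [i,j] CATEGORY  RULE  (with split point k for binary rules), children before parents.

[0,1] NP\PP  lex  "bone"
[1,2] NP/N  lex  "every"
[2,3] N\(NP/N)  lex  "under"
[1,3] N  <  k=2
[3,4] (NP\(NP\PP))\N  lex  "river"
[1,4] NP\(NP\PP)  <  k=3
[0,4] NP  <  k=1
[4,5] S\NP  lex  "chased"
[0,5] S  <  k=4

[0,5] S   <
  [0,4] NP   <
    [0,1] "bone" : NP\PP
    [1,4] NP\(NP\PP)   <
      [1,3] N   <
        [1,2] "every" : NP/N
        [2,3] "under" : N\(NP/N)
      [3,4] "river" : (NP\(NP\PP))\N
  [4,5] "chased" : S\NP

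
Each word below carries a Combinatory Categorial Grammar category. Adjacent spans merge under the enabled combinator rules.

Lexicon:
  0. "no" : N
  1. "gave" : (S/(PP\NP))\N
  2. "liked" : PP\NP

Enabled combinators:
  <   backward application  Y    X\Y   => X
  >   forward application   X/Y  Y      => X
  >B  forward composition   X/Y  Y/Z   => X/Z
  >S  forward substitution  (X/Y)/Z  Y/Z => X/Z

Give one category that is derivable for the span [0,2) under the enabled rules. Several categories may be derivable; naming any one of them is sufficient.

S/(PP\NP)

[0,3] S   >
  [0,2] S/(PP\NP)   <
    [0,1] "no" : N
    [1,2] "gave" : (S/(PP\NP))\N
  [2,3] "liked" : PP\NP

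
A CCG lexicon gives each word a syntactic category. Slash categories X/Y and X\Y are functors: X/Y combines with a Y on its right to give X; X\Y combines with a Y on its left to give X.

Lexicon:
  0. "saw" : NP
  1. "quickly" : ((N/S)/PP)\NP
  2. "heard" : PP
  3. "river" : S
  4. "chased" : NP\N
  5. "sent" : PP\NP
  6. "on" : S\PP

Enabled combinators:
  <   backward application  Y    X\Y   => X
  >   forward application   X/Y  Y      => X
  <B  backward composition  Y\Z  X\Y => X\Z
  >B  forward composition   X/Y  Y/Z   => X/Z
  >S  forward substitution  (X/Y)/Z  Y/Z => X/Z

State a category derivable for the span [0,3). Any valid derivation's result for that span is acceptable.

N/S

[0,7] S   <
  [0,5] NP   <
    [0,4] N   >
      [0,3] N/S   >
        [0,2] (N/S)/PP   <
          [0,1] "saw" : NP
          [1,2] "quickly" : ((N/S)/PP)\NP
        [2,3] "heard" : PP
      [3,4] "river" : S
    [4,5] "chased" : NP\N
  [5,7] S\NP   <B
    [5,6] "sent" : PP\NP
    [6,7] "on" : S\PP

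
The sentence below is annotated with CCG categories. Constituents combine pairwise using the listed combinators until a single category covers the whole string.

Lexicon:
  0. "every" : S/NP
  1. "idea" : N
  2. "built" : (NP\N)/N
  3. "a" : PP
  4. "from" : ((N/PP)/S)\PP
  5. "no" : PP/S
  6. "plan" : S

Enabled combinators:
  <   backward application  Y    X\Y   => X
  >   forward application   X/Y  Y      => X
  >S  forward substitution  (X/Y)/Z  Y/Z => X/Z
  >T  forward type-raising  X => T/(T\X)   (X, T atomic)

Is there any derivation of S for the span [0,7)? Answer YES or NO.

YES

[0,7] S   >
  [0,1] "every" : S/NP
  [1,7] NP   >
    [1,2] NP/(NP\N)   >T
      [1,2] "idea" : N
    [2,7] NP\N   >
      [2,3] "built" : (NP\N)/N
      [3,7] N   >
        [3,6] N/S   >S
          [3,5] (N/PP)/S   <
            [3,4] "a" : PP
            [4,5] "from" : ((N/PP)/S)\PP
          [5,6] "no" : PP/S
        [6,7] "plan" : S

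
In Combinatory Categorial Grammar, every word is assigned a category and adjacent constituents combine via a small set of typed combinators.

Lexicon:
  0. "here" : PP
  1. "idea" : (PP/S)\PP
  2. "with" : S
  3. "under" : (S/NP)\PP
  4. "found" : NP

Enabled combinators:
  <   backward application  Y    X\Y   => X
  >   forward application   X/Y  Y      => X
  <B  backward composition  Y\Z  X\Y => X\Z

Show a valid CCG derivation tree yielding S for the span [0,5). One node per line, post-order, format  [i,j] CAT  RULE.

[0,1] PP  lex  "here"
[1,2] (PP/S)\PP  lex  "idea"
[0,2] PP/S  <  k=1
[2,3] S  lex  "with"
[0,3] PP  >  k=2
[3,4] (S/NP)\PP  lex  "under"
[0,4] S/NP  <  k=3
[4,5] NP  lex  "found"
[0,5] S  >  k=4

[0,5] S   >
  [0,4] S/NP   <
    [0,3] PP   >
      [0,2] PP/S   <
        [0,1] "here" : PP
        [1,2] "idea" : (PP/S)\PP
      [2,3] "with" : S
    [3,4] "under" : (S/NP)\PP
  [4,5] "found" : NP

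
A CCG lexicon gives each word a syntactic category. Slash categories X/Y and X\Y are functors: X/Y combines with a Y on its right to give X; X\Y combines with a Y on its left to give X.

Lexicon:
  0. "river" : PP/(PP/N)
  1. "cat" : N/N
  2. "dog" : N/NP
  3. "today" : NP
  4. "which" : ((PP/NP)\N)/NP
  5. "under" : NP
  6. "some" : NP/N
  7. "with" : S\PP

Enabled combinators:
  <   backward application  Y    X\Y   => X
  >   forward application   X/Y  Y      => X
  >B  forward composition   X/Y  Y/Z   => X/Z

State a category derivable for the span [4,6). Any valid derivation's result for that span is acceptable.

[0,8] S   <
  [0,7] PP   >
    [0,1] "river" : PP/(PP/N)
    [1,7] PP/N   >B
      [1,6] PP/NP   <
        [1,4] N   >
          [1,3] N/NP   >B
            [1,2] "cat" : N/N
            [2,3] "dog" : N/NP
          [3,4] "today" : NP
        [4,6] (PP/NP)\N   >
          [4,5] "which" : ((PP/NP)\N)/NP
          [5,6] "under" : NP
      [6,7] "some" : NP/N
  [7,8] "with" : S\PP

(PP/NP)\N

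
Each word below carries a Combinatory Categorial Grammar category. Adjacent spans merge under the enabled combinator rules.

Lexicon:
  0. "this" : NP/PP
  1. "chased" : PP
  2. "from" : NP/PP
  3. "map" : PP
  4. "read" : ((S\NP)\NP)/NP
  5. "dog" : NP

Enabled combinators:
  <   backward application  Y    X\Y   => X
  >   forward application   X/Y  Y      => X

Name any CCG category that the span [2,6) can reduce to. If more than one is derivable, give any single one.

[0,6] S   <
  [0,2] NP   >
    [0,1] "this" : NP/PP
    [1,2] "chased" : PP
  [2,6] S\NP   <
    [2,4] NP   >
      [2,3] "from" : NP/PP
      [3,4] "map" : PP
    [4,6] (S\NP)\NP   >
      [4,5] "read" : ((S\NP)\NP)/NP
      [5,6] "dog" : NP

S\NP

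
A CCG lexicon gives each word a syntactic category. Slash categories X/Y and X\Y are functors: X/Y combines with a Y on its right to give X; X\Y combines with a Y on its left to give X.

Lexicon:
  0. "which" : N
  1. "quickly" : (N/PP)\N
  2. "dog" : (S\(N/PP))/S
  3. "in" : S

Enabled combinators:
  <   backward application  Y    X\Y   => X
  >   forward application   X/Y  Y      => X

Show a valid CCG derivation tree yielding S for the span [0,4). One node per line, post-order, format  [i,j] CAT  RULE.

[0,4] S   <
  [0,2] N/PP   <
    [0,1] "which" : N
    [1,2] "quickly" : (N/PP)\N
  [2,4] S\(N/PP)   >
    [2,3] "dog" : (S\(N/PP))/S
    [3,4] "in" : S

[0,1] N  lex  "which"
[1,2] (N/PP)\N  lex  "quickly"
[0,2] N/PP  <  k=1
[2,3] (S\(N/PP))/S  lex  "dog"
[3,4] S  lex  "in"
[2,4] S\(N/PP)  >  k=3
[0,4] S  <  k=2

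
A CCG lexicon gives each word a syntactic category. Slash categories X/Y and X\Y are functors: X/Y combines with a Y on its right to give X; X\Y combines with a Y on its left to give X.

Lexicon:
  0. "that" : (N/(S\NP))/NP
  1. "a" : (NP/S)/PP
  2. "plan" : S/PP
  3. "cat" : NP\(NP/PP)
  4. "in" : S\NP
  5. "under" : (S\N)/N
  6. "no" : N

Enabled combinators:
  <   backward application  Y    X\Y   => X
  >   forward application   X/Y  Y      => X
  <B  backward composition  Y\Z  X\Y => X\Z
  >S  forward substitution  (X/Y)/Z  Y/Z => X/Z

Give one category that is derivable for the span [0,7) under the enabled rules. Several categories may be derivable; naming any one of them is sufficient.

[0,7] S   <
  [0,5] N   >
    [0,4] N/(S\NP)   >
      [0,1] "that" : (N/(S\NP))/NP
      [1,4] NP   <
        [1,3] NP/PP   >S
          [1,2] "a" : (NP/S)/PP
          [2,3] "plan" : S/PP
        [3,4] "cat" : NP\(NP/PP)
    [4,5] "in" : S\NP
  [5,7] S\N   >
    [5,6] "under" : (S\N)/N
    [6,7] "no" : N

S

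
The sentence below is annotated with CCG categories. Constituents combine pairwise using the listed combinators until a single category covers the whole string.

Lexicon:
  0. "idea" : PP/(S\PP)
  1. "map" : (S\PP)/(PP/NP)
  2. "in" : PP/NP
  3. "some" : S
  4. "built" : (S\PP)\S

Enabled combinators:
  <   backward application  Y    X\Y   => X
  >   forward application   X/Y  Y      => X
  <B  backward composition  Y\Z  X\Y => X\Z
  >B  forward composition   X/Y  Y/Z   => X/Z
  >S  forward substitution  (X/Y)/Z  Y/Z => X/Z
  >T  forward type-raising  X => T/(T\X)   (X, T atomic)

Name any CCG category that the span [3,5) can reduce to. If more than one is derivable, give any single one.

S\PP

[0,5] S   <
  [0,3] PP   >
    [0,1] "idea" : PP/(S\PP)
    [1,3] S\PP   >
      [1,2] "map" : (S\PP)/(PP/NP)
      [2,3] "in" : PP/NP
  [3,5] S\PP   <
    [3,4] "some" : S
    [4,5] "built" : (S\PP)\S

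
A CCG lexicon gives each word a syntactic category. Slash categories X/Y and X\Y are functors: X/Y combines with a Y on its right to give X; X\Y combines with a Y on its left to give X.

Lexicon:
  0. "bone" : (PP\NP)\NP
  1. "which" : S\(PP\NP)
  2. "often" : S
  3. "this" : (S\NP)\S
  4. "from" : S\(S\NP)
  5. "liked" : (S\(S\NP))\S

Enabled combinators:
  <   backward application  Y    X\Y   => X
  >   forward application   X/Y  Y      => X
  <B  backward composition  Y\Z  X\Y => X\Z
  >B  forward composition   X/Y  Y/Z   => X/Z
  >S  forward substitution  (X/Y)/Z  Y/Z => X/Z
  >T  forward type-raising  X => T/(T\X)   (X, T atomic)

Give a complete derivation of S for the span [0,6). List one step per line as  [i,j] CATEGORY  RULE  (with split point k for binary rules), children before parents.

[0,1] (PP\NP)\NP  lex  "bone"
[1,2] S\(PP\NP)  lex  "which"
[0,2] S\NP  <B  k=1
[2,3] S  lex  "often"
[3,4] (S\NP)\S  lex  "this"
[2,4] S\NP  <  k=3
[4,5] S\(S\NP)  lex  "from"
[2,5] S  <  k=4
[5,6] (S\(S\NP))\S  lex  "liked"
[2,6] S\(S\NP)  <  k=5
[0,6] S  <  k=2

[0,6] S   <
  [0,2] S\NP   <B
    [0,1] "bone" : (PP\NP)\NP
    [1,2] "which" : S\(PP\NP)
  [2,6] S\(S\NP)   <
    [2,5] S   <
      [2,4] S\NP   <
        [2,3] "often" : S
        [3,4] "this" : (S\NP)\S
      [4,5] "from" : S\(S\NP)
    [5,6] "liked" : (S\(S\NP))\S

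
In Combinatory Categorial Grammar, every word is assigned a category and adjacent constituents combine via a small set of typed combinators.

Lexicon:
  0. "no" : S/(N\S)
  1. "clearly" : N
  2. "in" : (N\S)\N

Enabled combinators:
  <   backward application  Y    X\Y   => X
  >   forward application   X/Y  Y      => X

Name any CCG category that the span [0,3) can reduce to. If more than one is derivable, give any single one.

S

[0,3] S   >
  [0,1] "no" : S/(N\S)
  [1,3] N\S   <
    [1,2] "clearly" : N
    [2,3] "in" : (N\S)\N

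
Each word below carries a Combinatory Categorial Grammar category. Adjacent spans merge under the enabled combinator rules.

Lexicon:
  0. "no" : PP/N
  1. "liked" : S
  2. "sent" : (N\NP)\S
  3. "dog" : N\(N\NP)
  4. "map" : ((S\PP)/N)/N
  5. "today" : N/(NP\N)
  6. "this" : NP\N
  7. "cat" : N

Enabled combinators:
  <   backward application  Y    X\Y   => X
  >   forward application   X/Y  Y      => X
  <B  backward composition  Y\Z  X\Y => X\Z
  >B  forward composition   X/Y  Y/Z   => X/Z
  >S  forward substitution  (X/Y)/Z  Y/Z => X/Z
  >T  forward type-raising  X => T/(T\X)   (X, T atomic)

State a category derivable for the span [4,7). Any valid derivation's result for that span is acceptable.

(S\PP)/N

[0,8] S   <
  [0,4] PP   >
    [0,1] "no" : PP/N
    [1,4] N   <
      [1,2] "liked" : S
      [2,4] N\S   <B
        [2,3] "sent" : (N\NP)\S
        [3,4] "dog" : N\(N\NP)
  [4,8] S\PP   >
    [4,7] (S\PP)/N   >
      [4,5] "map" : ((S\PP)/N)/N
      [5,7] N   >
        [5,6] "today" : N/(NP\N)
        [6,7] "this" : NP\N
    [7,8] "cat" : N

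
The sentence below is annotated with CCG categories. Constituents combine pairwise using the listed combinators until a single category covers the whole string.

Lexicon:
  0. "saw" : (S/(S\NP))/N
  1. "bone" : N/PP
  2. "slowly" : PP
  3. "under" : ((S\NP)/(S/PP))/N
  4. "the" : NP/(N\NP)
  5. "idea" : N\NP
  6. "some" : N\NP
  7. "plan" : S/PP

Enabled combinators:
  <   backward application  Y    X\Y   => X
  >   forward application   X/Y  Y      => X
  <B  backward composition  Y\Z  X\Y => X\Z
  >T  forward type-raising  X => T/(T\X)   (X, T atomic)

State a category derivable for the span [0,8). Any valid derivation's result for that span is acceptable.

[0,8] S   >
  [0,3] S/(S\NP)   >
    [0,1] "saw" : (S/(S\NP))/N
    [1,3] N   >
      [1,2] "bone" : N/PP
      [2,3] "slowly" : PP
  [3,8] S\NP   >
    [3,7] (S\NP)/(S/PP)   >
      [3,4] "under" : ((S\NP)/(S/PP))/N
      [4,7] N   <
        [4,6] NP   >
          [4,5] "the" : NP/(N\NP)
          [5,6] "idea" : N\NP
        [6,7] "some" : N\NP
    [7,8] "plan" : S/PP

S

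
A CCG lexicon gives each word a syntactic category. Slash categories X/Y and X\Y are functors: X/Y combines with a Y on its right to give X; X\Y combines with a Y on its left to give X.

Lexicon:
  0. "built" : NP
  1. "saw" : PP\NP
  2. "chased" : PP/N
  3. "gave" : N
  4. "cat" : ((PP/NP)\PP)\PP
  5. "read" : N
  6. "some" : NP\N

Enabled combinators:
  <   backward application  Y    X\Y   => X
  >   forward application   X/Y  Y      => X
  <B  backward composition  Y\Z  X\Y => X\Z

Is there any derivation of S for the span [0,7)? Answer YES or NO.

NO

NP PP\NP PP/N N ((PP/NP)\PP)\PP N NP\N
CKY chart[0,7] = {PP}; S ∉ chart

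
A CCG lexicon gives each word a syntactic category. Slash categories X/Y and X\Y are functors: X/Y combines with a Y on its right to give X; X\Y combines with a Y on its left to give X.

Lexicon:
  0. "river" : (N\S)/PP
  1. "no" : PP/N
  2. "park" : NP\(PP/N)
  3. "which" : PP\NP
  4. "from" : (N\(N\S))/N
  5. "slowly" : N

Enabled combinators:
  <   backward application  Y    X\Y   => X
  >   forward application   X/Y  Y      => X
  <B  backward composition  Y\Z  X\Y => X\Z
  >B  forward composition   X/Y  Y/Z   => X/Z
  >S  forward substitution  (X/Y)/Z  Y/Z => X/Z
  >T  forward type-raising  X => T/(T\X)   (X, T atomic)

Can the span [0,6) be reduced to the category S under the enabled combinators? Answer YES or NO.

NO

(N\S)/PP PP/N NP\(PP/N) PP\NP (N\(N\S))/N N
CKY chart[0,6] = {N, N/(N\N), NP/(NP\N), PP/(PP\N), S/(S\N)}; S ∉ chart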